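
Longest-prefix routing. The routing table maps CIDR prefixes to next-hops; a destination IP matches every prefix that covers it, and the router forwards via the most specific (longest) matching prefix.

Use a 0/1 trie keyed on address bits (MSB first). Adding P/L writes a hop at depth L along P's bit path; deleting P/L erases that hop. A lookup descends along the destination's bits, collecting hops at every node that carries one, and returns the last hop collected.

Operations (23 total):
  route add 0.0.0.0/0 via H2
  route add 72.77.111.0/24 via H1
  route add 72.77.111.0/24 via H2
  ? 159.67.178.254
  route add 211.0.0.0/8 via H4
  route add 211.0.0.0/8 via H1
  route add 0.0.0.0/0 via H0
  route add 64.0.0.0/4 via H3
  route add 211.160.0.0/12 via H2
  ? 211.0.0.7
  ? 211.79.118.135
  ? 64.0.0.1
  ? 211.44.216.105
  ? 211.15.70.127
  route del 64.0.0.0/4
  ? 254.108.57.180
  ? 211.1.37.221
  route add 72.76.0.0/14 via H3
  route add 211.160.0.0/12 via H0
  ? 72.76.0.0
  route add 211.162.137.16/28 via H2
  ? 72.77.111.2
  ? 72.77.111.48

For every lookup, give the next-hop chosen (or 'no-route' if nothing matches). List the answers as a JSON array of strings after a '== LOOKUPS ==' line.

Trace:
  + 0.0.0.0/0 (H2) depth=0
  + 72.77.111.0/24 (H1) depth=24
  + 72.77.111.0/24 (H2) depth=24
  ? 159.67.178.254  path d0:H2  best=H2
  + 211.0.0.0/8 (H4) depth=8
  + 211.0.0.0/8 (H1) depth=8
  + 0.0.0.0/0 (H0) depth=0
  + 64.0.0.0/4 (H3) depth=4
  + 211.160.0.0/12 (H2) depth=12
  ? 211.0.0.7  path d0:H0→d1:-→d2:-→d3:-→d4:-→d5:-→d6:-→d7:-→d8:H1  best=H1
  ? 211.79.118.135  path d0:H0→d1:-→d2:-→d3:-→d4:-→d5:-→d6:-→d7:-→d8:H1  best=H1
  ? 64.0.0.1  path d0:H0→d1:-→d2:-→d3:-→d4:H3  best=H3
  ? 211.44.216.105  path d0:H0→d1:-→d2:-→d3:-→d4:-→d5:-→d6:-→d7:-→d8:H1  best=H1
  ? 211.15.70.127  path d0:H0→d1:-→d2:-→d3:-→d4:-→d5:-→d6:-→d7:-→d8:H1  best=H1
  - 64.0.0.0/4 clear@4
  ? 254.108.57.180  path d0:H0→d1:-→d2:-  best=H0
  ? 211.1.37.221  path d0:H0→d1:-→d2:-→d3:-→d4:-→d5:-→d6:-→d7:-→d8:H1  best=H1
  + 72.76.0.0/14 (H3) depth=14
  + 211.160.0.0/12 (H0) depth=12
  ? 72.76.0.0  path d0:H0→d1:-→d2:-→d3:-→d4:-→d5:-→d6:-→d7:-→d8:-→d9:-→d10:-→d11:-→d12:-→d13:-→d14:H3→d15:-  best=H3
  + 211.162.137.16/28 (H2) depth=28
  ? 72.77.111.2  path d0:H0→d1:-→d2:-→d3:-→d4:-→d5:-→d6:-→d7:-→d8:-→d9:-→d10:-→d11:-→d12:-→d13:-→d14:H3→d15:-→d16:-→d17:-→d18:-→d19:-→d20:-→d21:-→d22:-→d23:-→d24:H2  best=H2
  ? 72.77.111.48  path d0:H0→d1:-→d2:-→d3:-→d4:-→d5:-→d6:-→d7:-→d8:-→d9:-→d10:-→d11:-→d12:-→d13:-→d14:H3→d15:-→d16:-→d17:-→d18:-→d19:-→d20:-→d21:-→d22:-→d23:-→d24:H2  best=H2

== LOOKUPS ==
["H2","H1","H1","H3","H1","H1","H0","H1","H3","H2","H2"]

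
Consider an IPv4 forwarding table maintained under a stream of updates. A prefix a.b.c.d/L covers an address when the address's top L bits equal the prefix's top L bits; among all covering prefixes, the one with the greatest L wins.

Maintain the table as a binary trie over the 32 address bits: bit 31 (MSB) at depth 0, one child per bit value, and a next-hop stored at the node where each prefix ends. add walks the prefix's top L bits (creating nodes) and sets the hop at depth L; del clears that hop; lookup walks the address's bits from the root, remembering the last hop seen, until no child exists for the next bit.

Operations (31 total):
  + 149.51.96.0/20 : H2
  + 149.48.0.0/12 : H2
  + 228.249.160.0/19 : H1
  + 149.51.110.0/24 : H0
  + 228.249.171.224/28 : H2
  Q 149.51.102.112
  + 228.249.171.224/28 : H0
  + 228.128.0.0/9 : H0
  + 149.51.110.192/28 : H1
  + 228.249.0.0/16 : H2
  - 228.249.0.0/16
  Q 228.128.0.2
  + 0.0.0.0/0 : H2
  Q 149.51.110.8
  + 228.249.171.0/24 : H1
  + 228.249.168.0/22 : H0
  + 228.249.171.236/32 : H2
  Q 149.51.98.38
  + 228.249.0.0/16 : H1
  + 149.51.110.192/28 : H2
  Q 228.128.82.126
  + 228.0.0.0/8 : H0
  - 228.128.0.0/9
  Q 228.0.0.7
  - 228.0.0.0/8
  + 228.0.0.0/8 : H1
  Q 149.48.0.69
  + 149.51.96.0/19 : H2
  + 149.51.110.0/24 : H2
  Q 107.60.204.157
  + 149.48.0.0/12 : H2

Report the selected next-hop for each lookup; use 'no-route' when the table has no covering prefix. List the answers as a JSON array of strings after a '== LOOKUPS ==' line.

Process each operation:
  add 149.51.96.0/20 -> H2 at depth 20
  add 149.48.0.0/12 -> H2 at depth 12
  add 228.249.160.0/19 -> H1 at depth 19
  add 149.51.110.0/24 -> H0 at depth 24
  add 228.249.171.224/28 -> H2 at depth 28
  Q 149.51.102.112: descend 10010101001100110110 ; hops seen [H2,H2] ; pick H2
  add 228.249.171.224/28 -> H0 at depth 28
  add 228.128.0.0/9 -> H0 at depth 9
  add 149.51.110.192/28 -> H1 at depth 28
  add 228.249.0.0/16 -> H2 at depth 16
  del 228.249.0.0/16 (clear depth 16)
  Q 228.128.0.2: descend 111001001 ; hops seen [H0] ; pick H0
  add 0.0.0.0/0 -> H2 at depth 0
  Q 149.51.110.8: descend 100101010011001101101110 ; hops seen [H2,H2,H2,H0] ; pick H0
  add 228.249.171.0/24 -> H1 at depth 24
  add 228.249.168.0/22 -> H0 at depth 22
  add 228.249.171.236/32 -> H2 at depth 32
  Q 149.51.98.38: descend 10010101001100110110 ; hops seen [H2,H2,H2] ; pick H2
  add 228.249.0.0/16 -> H1 at depth 16
  add 149.51.110.192/28 -> H2 at depth 28
  Q 228.128.82.126: descend 111001001 ; hops seen [H2,H0] ; pick H0
  add 228.0.0.0/8 -> H0 at depth 8
  del 228.128.0.0/9 (clear depth 9)
  Q 228.0.0.7: descend 11100100 ; hops seen [H2,H0] ; pick H0
  del 228.0.0.0/8 (clear depth 8)
  add 228.0.0.0/8 -> H1 at depth 8
  Q 149.48.0.69: descend 10010101001100 ; hops seen [H2,H2] ; pick H2
  add 149.51.96.0/19 -> H2 at depth 19
  add 149.51.110.0/24 -> H2 at depth 24
  Q 107.60.204.157: descend ε ; hops seen [H2] ; pick H2
  add 149.48.0.0/12 -> H2 at depth 12

== LOOKUPS ==
["H2","H0","H0","H2","H0","H0","H2","H2"]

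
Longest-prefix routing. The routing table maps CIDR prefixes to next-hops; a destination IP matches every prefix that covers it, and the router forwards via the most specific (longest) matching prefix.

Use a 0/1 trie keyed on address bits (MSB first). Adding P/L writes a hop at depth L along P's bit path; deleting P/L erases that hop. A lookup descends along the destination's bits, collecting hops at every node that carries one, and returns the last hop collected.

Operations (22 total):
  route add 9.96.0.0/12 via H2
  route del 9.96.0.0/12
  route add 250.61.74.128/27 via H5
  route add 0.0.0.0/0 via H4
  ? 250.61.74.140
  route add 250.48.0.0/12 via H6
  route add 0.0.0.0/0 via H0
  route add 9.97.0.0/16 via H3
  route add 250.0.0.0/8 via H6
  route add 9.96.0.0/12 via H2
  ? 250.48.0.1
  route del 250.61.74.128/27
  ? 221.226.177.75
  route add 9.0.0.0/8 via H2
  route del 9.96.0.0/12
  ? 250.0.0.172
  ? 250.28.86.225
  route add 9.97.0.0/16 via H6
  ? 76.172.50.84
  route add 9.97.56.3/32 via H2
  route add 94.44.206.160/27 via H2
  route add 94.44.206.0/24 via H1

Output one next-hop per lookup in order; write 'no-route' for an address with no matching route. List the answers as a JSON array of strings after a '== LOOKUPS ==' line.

Apply in order:
  add 9.96.0.0/12 -> H2 at depth 12
  - 9.96.0.0/12 clear@12
  add 250.61.74.128/27 -> H5 at depth 27
  add 0.0.0.0/0 -> H4 at depth 0
  Q 250.61.74.140: descend 111110100011110101001010100 ; hops seen [H4,H5] ; pick H5
  add 250.48.0.0/12 -> H6 at depth 12
  add 0.0.0.0/0 -> H0 at depth 0
  add 9.97.0.0/16 -> H3 at depth 16
  add 250.0.0.0/8 -> H6 at depth 8
  add 9.96.0.0/12 -> H2 at depth 12
  Q 250.48.0.1: descend 111110100011 ; hops seen [H0,H6,H6] ; pick H6
  - 250.61.74.128/27 clear@27
  Q 221.226.177.75: descend 11 ; hops seen [H0] ; pick H0
  add 9.0.0.0/8 -> H2 at depth 8
  - 9.96.0.0/12 clear@12
  Q 250.0.0.172: descend 1111101000 ; hops seen [H0,H6] ; pick H6
  Q 250.28.86.225: descend 1111101000 ; hops seen [H0,H6] ; pick H6
  add 9.97.0.0/16 -> H6 at depth 16
  Q 76.172.50.84: descend 0 ; hops seen [H0] ; pick H0
  add 9.97.56.3/32 -> H2 at depth 32
  add 94.44.206.160/27 -> H2 at depth 27
  add 94.44.206.0/24 -> H1 at depth 24

== LOOKUPS ==
["H5","H6","H0","H6","H6","H0"]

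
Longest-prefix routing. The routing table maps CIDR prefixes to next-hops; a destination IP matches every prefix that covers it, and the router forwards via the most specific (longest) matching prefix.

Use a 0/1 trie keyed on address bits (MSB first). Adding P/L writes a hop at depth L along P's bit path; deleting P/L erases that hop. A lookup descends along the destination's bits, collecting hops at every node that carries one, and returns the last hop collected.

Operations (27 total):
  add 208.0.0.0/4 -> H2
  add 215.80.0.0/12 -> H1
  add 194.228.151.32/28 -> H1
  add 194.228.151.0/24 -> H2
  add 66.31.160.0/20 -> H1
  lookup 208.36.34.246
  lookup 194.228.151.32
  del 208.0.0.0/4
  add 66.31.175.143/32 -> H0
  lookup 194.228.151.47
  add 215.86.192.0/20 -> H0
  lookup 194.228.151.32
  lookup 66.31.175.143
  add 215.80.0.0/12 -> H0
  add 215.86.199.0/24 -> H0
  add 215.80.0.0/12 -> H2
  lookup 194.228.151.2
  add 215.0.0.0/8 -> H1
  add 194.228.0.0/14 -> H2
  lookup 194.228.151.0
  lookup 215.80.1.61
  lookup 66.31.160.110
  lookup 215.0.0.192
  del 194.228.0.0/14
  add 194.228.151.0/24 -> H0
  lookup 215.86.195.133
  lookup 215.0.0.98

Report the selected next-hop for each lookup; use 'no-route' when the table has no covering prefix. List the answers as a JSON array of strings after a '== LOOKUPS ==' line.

Trace:
  add 208.0.0.0/4 -> H2 at depth 4
  add 215.80.0.0/12 -> H1 at depth 12
  add 194.228.151.32/28 -> H1 at depth 28
  add 194.228.151.0/24 -> H2 at depth 24
  add 66.31.160.0/20 -> H1 at depth 20
  lookup 208.36.34.246: bits 11010 walk d0:-→d1:-→d2:-→d3:-→d4:H2→d5:- -> H2
  lookup 194.228.151.32: bits 1100001011100100100101110010 walk d0:-→d1:-→d2:-→d3:-→d4:-→d5:-→d6:-→d7:-→d8:-→d9:-→d10:-→d11:-→d12:-→d13:-→d14:-→d15:-→d16:-→d17:-→d18:-→d19:-→d20:-→d21:-→d22:-→d23:-→d24:H2→d25:-→d26:-→d27:-→d28:H1 -> H1
  del 208.0.0.0/4 (clear depth 4)
  add 66.31.175.143/32 -> H0 at depth 32
  lookup 194.228.151.47: bits 1100001011100100100101110010 walk d0:-→d1:-→d2:-→d3:-→d4:-→d5:-→d6:-→d7:-→d8:-→d9:-→d10:-→d11:-→d12:-→d13:-→d14:-→d15:-→d16:-→d17:-→d18:-→d19:-→d20:-→d21:-→d22:-→d23:-→d24:H2→d25:-→d26:-→d27:-→d28:H1 -> H1
  add 215.86.192.0/20 -> H0 at depth 20
  lookup 194.228.151.32: bits 1100001011100100100101110010 walk d0:-→d1:-→d2:-→d3:-→d4:-→d5:-→d6:-→d7:-→d8:-→d9:-→d10:-→d11:-→d12:-→d13:-→d14:-→d15:-→d16:-→d17:-→d18:-→d19:-→d20:-→d21:-→d22:-→d23:-→d24:H2→d25:-→d26:-→d27:-→d28:H1 -> H1
  lookup 66.31.175.143: bits 01000010000111111010111110001111 walk d0:-→d1:-→d2:-→d3:-→d4:-→d5:-→d6:-→d7:-→d8:-→d9:-→d10:-→d11:-→d12:-→d13:-→d14:-→d15:-→d16:-→d17:-→d18:-→d19:-→d20:H1→d21:-→d22:-→d23:-→d24:-→d25:-→d26:-→d27:-→d28:-→d29:-→d30:-→d31:-→d32:H0 -> H0
  add 215.80.0.0/12 -> H0 at depth 12
  add 215.86.199.0/24 -> H0 at depth 24
  add 215.80.0.0/12 -> H2 at depth 12
  lookup 194.228.151.2: bits 11000010111001001001011100 walk d0:-→d1:-→d2:-→d3:-→d4:-→d5:-→d6:-→d7:-→d8:-→d9:-→d10:-→d11:-→d12:-→d13:-→d14:-→d15:-→d16:-→d17:-→d18:-→d19:-→d20:-→d21:-→d22:-→d23:-→d24:H2→d25:-→d26:- -> H2
  add 215.0.0.0/8 -> H1 at depth 8
  add 194.228.0.0/14 -> H2 at depth 14
  lookup 194.228.151.0: bits 11000010111001001001011100 walk d0:-→d1:-→d2:-→d3:-→d4:-→d5:-→d6:-→d7:-→d8:-→d9:-→d10:-→d11:-→d12:-→d13:-→d14:H2→d15:-→d16:-→d17:-→d18:-→d19:-→d20:-→d21:-→d22:-→d23:-→d24:H2→d25:-→d26:- -> H2
  lookup 215.80.1.61: bits 1101011101010 walk d0:-→d1:-→d2:-→d3:-→d4:-→d5:-→d6:-→d7:-→d8:H1→d9:-→d10:-→d11:-→d12:H2→d13:- -> H2
  lookup 66.31.160.110: bits 01000010000111111010 walk d0:-→d1:-→d2:-→d3:-→d4:-→d5:-→d6:-→d7:-→d8:-→d9:-→d10:-→d11:-→d12:-→d13:-→d14:-→d15:-→d16:-→d17:-→d18:-→d19:-→d20:H1 -> H1
  lookup 215.0.0.192: bits 110101110 walk d0:-→d1:-→d2:-→d3:-→d4:-→d5:-→d6:-→d7:-→d8:H1→d9:- -> H1
  del 194.228.0.0/14 (clear depth 14)
  add 194.228.151.0/24 -> H0 at depth 24
  lookup 215.86.195.133: bits 110101110101011011000 walk d0:-→d1:-→d2:-→d3:-→d4:-→d5:-→d6:-→d7:-→d8:H1→d9:-→d10:-→d11:-→d12:H2→d13:-→d14:-→d15:-→d16:-→d17:-→d18:-→d19:-→d20:H0→d21:- -> H0
  lookup 215.0.0.98: bits 110101110 walk d0:-→d1:-→d2:-→d3:-→d4:-→d5:-→d6:-→d7:-→d8:H1→d9:- -> H1

== LOOKUPS ==
["H2","H1","H1","H1","H0","H2","H2","H2","H1","H1","H0","H1"]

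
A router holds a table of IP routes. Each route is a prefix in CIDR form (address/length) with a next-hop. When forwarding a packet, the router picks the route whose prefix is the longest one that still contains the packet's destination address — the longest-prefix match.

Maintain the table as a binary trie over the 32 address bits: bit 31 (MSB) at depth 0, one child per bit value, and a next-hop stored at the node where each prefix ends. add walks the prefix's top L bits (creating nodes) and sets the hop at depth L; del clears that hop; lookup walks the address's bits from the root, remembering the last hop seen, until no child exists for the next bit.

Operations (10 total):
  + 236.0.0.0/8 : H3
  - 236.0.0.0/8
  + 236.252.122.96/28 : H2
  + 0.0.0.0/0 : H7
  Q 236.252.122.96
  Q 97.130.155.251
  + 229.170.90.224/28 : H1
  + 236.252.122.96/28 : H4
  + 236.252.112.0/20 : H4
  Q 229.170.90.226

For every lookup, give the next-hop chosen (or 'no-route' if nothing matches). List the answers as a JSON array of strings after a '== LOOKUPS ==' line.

Process each operation:
  + 236.0.0.0/8 (H3) depth=8
  - 236.0.0.0/8 clear@8
  + 236.252.122.96/28 (H2) depth=28
  + 0.0.0.0/0 (H7) depth=0
  Q 236.252.122.96: descend 1110110011111100011110100110 ; hops seen [H7,H2] ; pick H2
  Q 97.130.155.251: descend ε ; hops seen [H7] ; pick H7
  + 229.170.90.224/28 (H1) depth=28
  + 236.252.122.96/28 (H4) depth=28
  + 236.252.112.0/20 (H4) depth=20
  Q 229.170.90.226: descend 1110010110101010010110101110 ; hops seen [H7,H1] ; pick H1

== LOOKUPS ==
["H2","H7","H1"]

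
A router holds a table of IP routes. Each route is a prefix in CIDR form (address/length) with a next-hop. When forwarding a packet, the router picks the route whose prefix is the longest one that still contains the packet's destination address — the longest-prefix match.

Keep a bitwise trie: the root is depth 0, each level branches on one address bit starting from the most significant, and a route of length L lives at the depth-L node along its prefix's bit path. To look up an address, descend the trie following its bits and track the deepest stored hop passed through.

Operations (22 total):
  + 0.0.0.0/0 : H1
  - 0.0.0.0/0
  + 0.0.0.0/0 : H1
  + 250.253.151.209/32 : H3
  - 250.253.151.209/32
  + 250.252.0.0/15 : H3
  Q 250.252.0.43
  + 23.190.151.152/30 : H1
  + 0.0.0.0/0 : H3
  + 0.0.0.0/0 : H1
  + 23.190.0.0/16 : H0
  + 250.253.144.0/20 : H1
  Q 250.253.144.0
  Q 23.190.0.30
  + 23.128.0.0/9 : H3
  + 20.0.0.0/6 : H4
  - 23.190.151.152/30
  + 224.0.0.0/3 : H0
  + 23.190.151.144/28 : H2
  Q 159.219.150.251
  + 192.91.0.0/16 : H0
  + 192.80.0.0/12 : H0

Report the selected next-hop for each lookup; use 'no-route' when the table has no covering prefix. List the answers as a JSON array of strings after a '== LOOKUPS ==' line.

Apply in order:
  add 0.0.0.0/0 -> H1 at depth 0
  del 0.0.0.0/0 (clear depth 0)
  add 0.0.0.0/0 -> H1 at depth 0
  add 250.253.151.209/32 -> H3 at depth 32
  del 250.253.151.209/32 (clear depth 32)
  add 250.252.0.0/15 -> H3 at depth 15
  lookup 250.252.0.43: bits 111110101111110 walk d0:H1→d1:-→d2:-→d3:-→d4:-→d5:-→d6:-→d7:-→d8:-→d9:-→d10:-→d11:-→d12:-→d13:-→d14:-→d15:H3 -> H3
  add 23.190.151.152/30 -> H1 at depth 30
  add 0.0.0.0/0 -> H3 at depth 0
  add 0.0.0.0/0 -> H1 at depth 0
  add 23.190.0.0/16 -> H0 at depth 16
  add 250.253.144.0/20 -> H1 at depth 20
  lookup 250.253.144.0: bits 111110101111110110010 walk d0:H1→d1:-→d2:-→d3:-→d4:-→d5:-→d6:-→d7:-→d8:-→d9:-→d10:-→d11:-→d12:-→d13:-→d14:-→d15:H3→d16:-→d17:-→d18:-→d19:-→d20:H1→d21:- -> H1
  lookup 23.190.0.30: bits 0001011110111110 walk d0:H1→d1:-→d2:-→d3:-→d4:-→d5:-→d6:-→d7:-→d8:-→d9:-→d10:-→d11:-→d12:-→d13:-→d14:-→d15:-→d16:H0 -> H0
  add 23.128.0.0/9 -> H3 at depth 9
  add 20.0.0.0/6 -> H4 at depth 6
  del 23.190.151.152/30 (clear depth 30)
  add 224.0.0.0/3 -> H0 at depth 3
  add 23.190.151.144/28 -> H2 at depth 28
  lookup 159.219.150.251: bits 1 walk d0:H1→d1:- -> H1
  add 192.91.0.0/16 -> H0 at depth 16
  add 192.80.0.0/12 -> H0 at depth 12

== LOOKUPS ==
["H3","H1","H0","H1"]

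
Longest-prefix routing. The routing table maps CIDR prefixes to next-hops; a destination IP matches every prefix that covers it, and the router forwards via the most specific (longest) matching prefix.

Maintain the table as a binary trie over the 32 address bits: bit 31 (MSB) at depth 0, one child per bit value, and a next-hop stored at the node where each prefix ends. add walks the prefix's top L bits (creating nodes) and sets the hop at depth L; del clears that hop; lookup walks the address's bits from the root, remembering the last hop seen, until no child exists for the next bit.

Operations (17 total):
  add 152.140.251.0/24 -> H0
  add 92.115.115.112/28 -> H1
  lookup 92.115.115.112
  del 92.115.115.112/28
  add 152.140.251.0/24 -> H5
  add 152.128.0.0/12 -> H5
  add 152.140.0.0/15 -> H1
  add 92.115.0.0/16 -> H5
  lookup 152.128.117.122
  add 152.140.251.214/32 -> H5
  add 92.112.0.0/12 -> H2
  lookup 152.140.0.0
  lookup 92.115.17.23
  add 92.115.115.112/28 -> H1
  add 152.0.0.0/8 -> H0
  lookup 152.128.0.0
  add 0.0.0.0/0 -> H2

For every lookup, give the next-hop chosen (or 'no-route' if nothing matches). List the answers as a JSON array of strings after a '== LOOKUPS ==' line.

Process each operation:
  add 152.140.251.0/24 -> H0 at depth 24
  add 92.115.115.112/28 -> H1 at depth 28
  ? 92.115.115.112  path d0:-→d1:-→d2:-→d3:-→d4:-→d5:-→d6:-→d7:-→d8:-→d9:-→d10:-→d11:-→d12:-→d13:-→d14:-→d15:-→d16:-→d17:-→d18:-→d19:-→d20:-→d21:-→d22:-→d23:-→d24:-→d25:-→d26:-→d27:-→d28:H1  best=H1
  del 92.115.115.112/28 (clear depth 28)
  add 152.140.251.0/24 -> H5 at depth 24
  add 152.128.0.0/12 -> H5 at depth 12
  add 152.140.0.0/15 -> H1 at depth 15
  add 92.115.0.0/16 -> H5 at depth 16
  ? 152.128.117.122  path d0:-→d1:-→d2:-→d3:-→d4:-→d5:-→d6:-→d7:-→d8:-→d9:-→d10:-→d11:-→d12:H5  best=H5
  add 152.140.251.214/32 -> H5 at depth 32
  add 92.112.0.0/12 -> H2 at depth 12
  ? 152.140.0.0  path d0:-→d1:-→d2:-→d3:-→d4:-→d5:-→d6:-→d7:-→d8:-→d9:-→d10:-→d11:-→d12:H5→d13:-→d14:-→d15:H1→d16:-  best=H1
  ? 92.115.17.23  path d0:-→d1:-→d2:-→d3:-→d4:-→d5:-→d6:-→d7:-→d8:-→d9:-→d10:-→d11:-→d12:H2→d13:-→d14:-→d15:-→d16:H5→d17:-  best=H5
  add 92.115.115.112/28 -> H1 at depth 28
  add 152.0.0.0/8 -> H0 at depth 8
  ? 152.128.0.0  path d0:-→d1:-→d2:-→d3:-→d4:-→d5:-→d6:-→d7:-→d8:H0→d9:-→d10:-→d11:-→d12:H5  best=H5
  add 0.0.0.0/0 -> H2 at depth 0

== LOOKUPS ==
["H1","H5","H1","H5","H5"]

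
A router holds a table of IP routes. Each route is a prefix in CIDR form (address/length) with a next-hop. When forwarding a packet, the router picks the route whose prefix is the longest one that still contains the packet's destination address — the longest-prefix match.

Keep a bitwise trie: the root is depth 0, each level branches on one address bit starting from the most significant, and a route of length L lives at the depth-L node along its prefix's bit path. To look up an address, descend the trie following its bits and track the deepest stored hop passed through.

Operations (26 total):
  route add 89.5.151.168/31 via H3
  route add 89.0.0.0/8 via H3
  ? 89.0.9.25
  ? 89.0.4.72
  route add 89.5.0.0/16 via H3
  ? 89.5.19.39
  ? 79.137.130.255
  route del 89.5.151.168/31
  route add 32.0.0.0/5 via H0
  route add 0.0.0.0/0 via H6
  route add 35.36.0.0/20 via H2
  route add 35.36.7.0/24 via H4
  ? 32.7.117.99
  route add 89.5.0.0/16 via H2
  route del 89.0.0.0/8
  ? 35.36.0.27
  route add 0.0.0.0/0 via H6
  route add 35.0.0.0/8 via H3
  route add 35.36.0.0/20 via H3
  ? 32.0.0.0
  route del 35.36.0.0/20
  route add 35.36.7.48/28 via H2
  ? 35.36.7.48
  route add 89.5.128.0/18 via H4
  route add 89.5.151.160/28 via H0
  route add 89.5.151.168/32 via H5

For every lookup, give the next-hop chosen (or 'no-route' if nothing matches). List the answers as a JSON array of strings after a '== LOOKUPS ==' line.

Process each operation:
  add 89.5.151.168/31 -> H3 at depth 31
  add 89.0.0.0/8 -> H3 at depth 8
  ? 89.0.9.25  path d0:-→d1:-→d2:-→d3:-→d4:-→d5:-→d6:-→d7:-→d8:H3→d9:-→d10:-→d11:-→d12:-→d13:-  best=H3
  ? 89.0.4.72  path d0:-→d1:-→d2:-→d3:-→d4:-→d5:-→d6:-→d7:-→d8:H3→d9:-→d10:-→d11:-→d12:-→d13:-  best=H3
  add 89.5.0.0/16 -> H3 at depth 16
  ? 89.5.19.39  path d0:-→d1:-→d2:-→d3:-→d4:-→d5:-→d6:-→d7:-→d8:H3→d9:-→d10:-→d11:-→d12:-→d13:-→d14:-→d15:-→d16:H3  best=H3
  ? 79.137.130.255  path d0:-→d1:-→d2:-→d3:-  best=no-route
  - 89.5.151.168/31 clear@31
  add 32.0.0.0/5 -> H0 at depth 5
  add 0.0.0.0/0 -> H6 at depth 0
  add 35.36.0.0/20 -> H2 at depth 20
  add 35.36.7.0/24 -> H4 at depth 24
  ? 32.7.117.99  path d0:H6→d1:-→d2:-→d3:-→d4:-→d5:H0→d6:-  best=H0
  add 89.5.0.0/16 -> H2 at depth 16
  - 89.0.0.0/8 clear@8
  ? 35.36.0.27  path d0:H6→d1:-→d2:-→d3:-→d4:-→d5:H0→d6:-→d7:-→d8:-→d9:-→d10:-→d11:-→d12:-→d13:-→d14:-→d15:-→d16:-→d17:-→d18:-→d19:-→d20:H2→d21:-  best=H2
  add 0.0.0.0/0 -> H6 at depth 0
  add 35.0.0.0/8 -> H3 at depth 8
  add 35.36.0.0/20 -> H3 at depth 20
  ? 32.0.0.0  path d0:H6→d1:-→d2:-→d3:-→d4:-→d5:H0→d6:-  best=H0
  - 35.36.0.0/20 clear@20
  add 35.36.7.48/28 -> H2 at depth 28
  ? 35.36.7.48  path d0:H6→d1:-→d2:-→d3:-→d4:-→d5:H0→d6:-→d7:-→d8:H3→d9:-→d10:-→d11:-→d12:-→d13:-→d14:-→d15:-→d16:-→d17:-→d18:-→d19:-→d20:-→d21:-→d22:-→d23:-→d24:H4→d25:-→d26:-→d27:-→d28:H2  best=H2
  add 89.5.128.0/18 -> H4 at depth 18
  add 89.5.151.160/28 -> H0 at depth 28
  add 89.5.151.168/32 -> H5 at depth 32

== LOOKUPS ==
["H3","H3","H3","no-route","H0","H2","H0","H2"]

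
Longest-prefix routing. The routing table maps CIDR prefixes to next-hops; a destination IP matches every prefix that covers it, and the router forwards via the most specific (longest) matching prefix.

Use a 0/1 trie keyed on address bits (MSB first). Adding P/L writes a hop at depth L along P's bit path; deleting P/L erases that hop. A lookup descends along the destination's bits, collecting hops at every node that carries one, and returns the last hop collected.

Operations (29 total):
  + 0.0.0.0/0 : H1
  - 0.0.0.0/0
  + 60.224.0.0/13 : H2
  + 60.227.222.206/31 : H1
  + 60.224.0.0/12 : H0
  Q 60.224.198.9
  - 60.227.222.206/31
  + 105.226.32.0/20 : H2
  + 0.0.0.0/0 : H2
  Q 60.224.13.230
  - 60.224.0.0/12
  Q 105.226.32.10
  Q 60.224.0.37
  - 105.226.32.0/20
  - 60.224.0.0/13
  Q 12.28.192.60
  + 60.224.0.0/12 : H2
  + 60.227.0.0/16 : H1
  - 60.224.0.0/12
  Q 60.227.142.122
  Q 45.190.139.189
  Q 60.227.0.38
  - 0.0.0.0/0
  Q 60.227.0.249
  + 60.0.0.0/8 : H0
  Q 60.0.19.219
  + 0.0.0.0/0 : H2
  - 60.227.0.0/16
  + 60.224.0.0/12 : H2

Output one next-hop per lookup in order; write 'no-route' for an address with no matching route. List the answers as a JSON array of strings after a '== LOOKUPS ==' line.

Apply in order:
  add 0.0.0.0/0 -> H1 at depth 0
  - 0.0.0.0/0 clear@0
  add 60.224.0.0/13 -> H2 at depth 13
  add 60.227.222.206/31 -> H1 at depth 31
  add 60.224.0.0/12 -> H0 at depth 12
  ? 60.224.198.9  path d0:-→d1:-→d2:-→d3:-→d4:-→d5:-→d6:-→d7:-→d8:-→d9:-→d10:-→d11:-→d12:H0→d13:H2→d14:-  best=H2
  - 60.227.222.206/31 clear@31
  add 105.226.32.0/20 -> H2 at depth 20
  add 0.0.0.0/0 -> H2 at depth 0
  ? 60.224.13.230  path d0:H2→d1:-→d2:-→d3:-→d4:-→d5:-→d6:-→d7:-→d8:-→d9:-→d10:-→d11:-→d12:H0→d13:H2→d14:-  best=H2
  - 60.224.0.0/12 clear@12
  ? 105.226.32.10  path d0:H2→d1:-→d2:-→d3:-→d4:-→d5:-→d6:-→d7:-→d8:-→d9:-→d10:-→d11:-→d12:-→d13:-→d14:-→d15:-→d16:-→d17:-→d18:-→d19:-→d20:H2  best=H2
  ? 60.224.0.37  path d0:H2→d1:-→d2:-→d3:-→d4:-→d5:-→d6:-→d7:-→d8:-→d9:-→d10:-→d11:-→d12:-→d13:H2→d14:-  best=H2
  - 105.226.32.0/20 clear@20
  - 60.224.0.0/13 clear@13
  ? 12.28.192.60  path d0:H2→d1:-→d2:-  best=H2
  add 60.224.0.0/12 -> H2 at depth 12
  add 60.227.0.0/16 -> H1 at depth 16
  - 60.224.0.0/12 clear@12
  ? 60.227.142.122  path d0:H2→d1:-→d2:-→d3:-→d4:-→d5:-→d6:-→d7:-→d8:-→d9:-→d10:-→d11:-→d12:-→d13:-→d14:-→d15:-→d16:H1→d17:-  best=H1
  ? 45.190.139.189  path d0:H2→d1:-→d2:-→d3:-  best=H2
  ? 60.227.0.38  path d0:H2→d1:-→d2:-→d3:-→d4:-→d5:-→d6:-→d7:-→d8:-→d9:-→d10:-→d11:-→d12:-→d13:-→d14:-→d15:-→d16:H1  best=H1
  - 0.0.0.0/0 clear@0
  ? 60.227.0.249  path d0:-→d1:-→d2:-→d3:-→d4:-→d5:-→d6:-→d7:-→d8:-→d9:-→d10:-→d11:-→d12:-→d13:-→d14:-→d15:-→d16:H1  best=H1
  add 60.0.0.0/8 -> H0 at depth 8
  ? 60.0.19.219  path d0:-→d1:-→d2:-→d3:-→d4:-→d5:-→d6:-→d7:-→d8:H0  best=H0
  add 0.0.0.0/0 -> H2 at depth 0
  - 60.227.0.0/16 clear@16
  add 60.224.0.0/12 -> H2 at depth 12

== LOOKUPS ==
["H2","H2","H2","H2","H2","H1","H2","H1","H1","H0"]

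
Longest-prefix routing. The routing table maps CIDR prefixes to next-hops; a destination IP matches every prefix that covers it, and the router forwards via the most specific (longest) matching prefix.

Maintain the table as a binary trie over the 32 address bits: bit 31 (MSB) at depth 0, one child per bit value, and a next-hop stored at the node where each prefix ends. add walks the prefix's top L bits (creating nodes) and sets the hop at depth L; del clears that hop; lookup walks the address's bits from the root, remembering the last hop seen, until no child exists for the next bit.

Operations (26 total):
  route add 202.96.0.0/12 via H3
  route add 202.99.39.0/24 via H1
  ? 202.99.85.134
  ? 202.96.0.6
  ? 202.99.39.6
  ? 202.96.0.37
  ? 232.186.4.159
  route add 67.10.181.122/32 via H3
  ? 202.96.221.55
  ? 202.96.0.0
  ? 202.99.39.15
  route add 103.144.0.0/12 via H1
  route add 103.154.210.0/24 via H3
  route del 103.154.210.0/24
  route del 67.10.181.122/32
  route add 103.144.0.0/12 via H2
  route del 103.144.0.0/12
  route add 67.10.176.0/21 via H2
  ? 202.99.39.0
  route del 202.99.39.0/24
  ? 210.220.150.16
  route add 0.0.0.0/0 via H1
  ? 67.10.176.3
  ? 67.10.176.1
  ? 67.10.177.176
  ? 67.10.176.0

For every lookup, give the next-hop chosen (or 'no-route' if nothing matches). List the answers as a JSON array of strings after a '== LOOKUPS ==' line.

Trace:
  add 202.96.0.0/12 -> H3 at depth 12
  add 202.99.39.0/24 -> H1 at depth 24
  Q 202.99.85.134: descend 11001010011000110 ; hops seen [H3] ; pick H3
  Q 202.96.0.6: descend 11001010011000 ; hops seen [H3] ; pick H3
  Q 202.99.39.6: descend 110010100110001100100111 ; hops seen [H3,H1] ; pick H1
  Q 202.96.0.37: descend 11001010011000 ; hops seen [H3] ; pick H3
  Q 232.186.4.159: descend 11 ; hops seen [∅] ; pick no-route
  add 67.10.181.122/32 -> H3 at depth 32
  Q 202.96.221.55: descend 11001010011000 ; hops seen [H3] ; pick H3
  Q 202.96.0.0: descend 11001010011000 ; hops seen [H3] ; pick H3
  Q 202.99.39.15: descend 110010100110001100100111 ; hops seen [H3,H1] ; pick H1
  add 103.144.0.0/12 -> H1 at depth 12
  add 103.154.210.0/24 -> H3 at depth 24
  del 103.154.210.0/24 (clear depth 24)
  del 67.10.181.122/32 (clear depth 32)
  add 103.144.0.0/12 -> H2 at depth 12
  del 103.144.0.0/12 (clear depth 12)
  add 67.10.176.0/21 -> H2 at depth 21
  Q 202.99.39.0: descend 110010100110001100100111 ; hops seen [H3,H1] ; pick H1
  del 202.99.39.0/24 (clear depth 24)
  Q 210.220.150.16: descend 110 ; hops seen [∅] ; pick no-route
  add 0.0.0.0/0 -> H1 at depth 0
  Q 67.10.176.3: descend 010000110000101010110 ; hops seen [H1,H2] ; pick H2
  Q 67.10.176.1: descend 010000110000101010110 ; hops seen [H1,H2] ; pick H2
  Q 67.10.177.176: descend 010000110000101010110 ; hops seen [H1,H2] ; pick H2
  Q 67.10.176.0: descend 010000110000101010110 ; hops seen [H1,H2] ; pick H2

== LOOKUPS ==
["H3","H3","H1","H3","no-route","H3","H3","H1","H1","no-route","H2","H2","H2","H2"]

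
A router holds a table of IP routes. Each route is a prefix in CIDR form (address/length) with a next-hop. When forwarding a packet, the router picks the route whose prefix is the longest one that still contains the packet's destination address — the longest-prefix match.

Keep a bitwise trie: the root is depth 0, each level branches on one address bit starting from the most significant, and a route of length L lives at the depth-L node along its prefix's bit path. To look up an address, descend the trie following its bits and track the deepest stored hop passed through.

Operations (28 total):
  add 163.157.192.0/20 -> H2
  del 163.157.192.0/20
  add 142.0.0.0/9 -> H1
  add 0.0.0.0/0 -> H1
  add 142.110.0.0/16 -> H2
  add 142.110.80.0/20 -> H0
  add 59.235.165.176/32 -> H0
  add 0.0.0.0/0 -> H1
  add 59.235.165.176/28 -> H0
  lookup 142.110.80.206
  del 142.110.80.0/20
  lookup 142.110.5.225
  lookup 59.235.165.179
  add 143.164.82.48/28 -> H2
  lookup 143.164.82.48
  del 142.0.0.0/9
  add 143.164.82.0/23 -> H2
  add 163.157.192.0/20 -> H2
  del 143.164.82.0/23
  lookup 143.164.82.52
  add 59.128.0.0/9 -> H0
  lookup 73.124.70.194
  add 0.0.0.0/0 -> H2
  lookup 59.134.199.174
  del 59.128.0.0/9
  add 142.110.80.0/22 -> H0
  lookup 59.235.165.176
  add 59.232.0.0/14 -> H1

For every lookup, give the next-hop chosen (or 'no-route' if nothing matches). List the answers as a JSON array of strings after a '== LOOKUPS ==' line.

Trace:
  add 163.157.192.0/20 -> H2 at depth 20
  - 163.157.192.0/20 clear@20
  add 142.0.0.0/9 -> H1 at depth 9
  add 0.0.0.0/0 -> H1 at depth 0
  add 142.110.0.0/16 -> H2 at depth 16
  add 142.110.80.0/20 -> H0 at depth 20
  add 59.235.165.176/32 -> H0 at depth 32
  add 0.0.0.0/0 -> H1 at depth 0
  add 59.235.165.176/28 -> H0 at depth 28
  ? 142.110.80.206  path d0:H1→d1:-→d2:-→d3:-→d4:-→d5:-→d6:-→d7:-→d8:-→d9:H1→d10:-→d11:-→d12:-→d13:-→d14:-→d15:-→d16:H2→d17:-→d18:-→d19:-→d20:H0  best=H0
  - 142.110.80.0/20 clear@20
  ? 142.110.5.225  path d0:H1→d1:-→d2:-→d3:-→d4:-→d5:-→d6:-→d7:-→d8:-→d9:H1→d10:-→d11:-→d12:-→d13:-→d14:-→d15:-→d16:H2→d17:-  best=H2
  ? 59.235.165.179  path d0:H1→d1:-→d2:-→d3:-→d4:-→d5:-→d6:-→d7:-→d8:-→d9:-→d10:-→d11:-→d12:-→d13:-→d14:-→d15:-→d16:-→d17:-→d18:-→d19:-→d20:-→d21:-→d22:-→d23:-→d24:-→d25:-→d26:-→d27:-→d28:H0→d29:-→d30:-  best=H0
  add 143.164.82.48/28 -> H2 at depth 28
  ? 143.164.82.48  path d0:H1→d1:-→d2:-→d3:-→d4:-→d5:-→d6:-→d7:-→d8:-→d9:-→d10:-→d11:-→d12:-→d13:-→d14:-→d15:-→d16:-→d17:-→d18:-→d19:-→d20:-→d21:-→d22:-→d23:-→d24:-→d25:-→d26:-→d27:-→d28:H2  best=H2
  - 142.0.0.0/9 clear@9
  add 143.164.82.0/23 -> H2 at depth 23
  add 163.157.192.0/20 -> H2 at depth 20
  - 143.164.82.0/23 clear@23
  ? 143.164.82.52  path d0:H1→d1:-→d2:-→d3:-→d4:-→d5:-→d6:-→d7:-→d8:-→d9:-→d10:-→d11:-→d12:-→d13:-→d14:-→d15:-→d16:-→d17:-→d18:-→d19:-→d20:-→d21:-→d22:-→d23:-→d24:-→d25:-→d26:-→d27:-→d28:H2  best=H2
  add 59.128.0.0/9 -> H0 at depth 9
  ? 73.124.70.194  path d0:H1→d1:-  best=H1
  add 0.0.0.0/0 -> H2 at depth 0
  ? 59.134.199.174  path d0:H2→d1:-→d2:-→d3:-→d4:-→d5:-→d6:-→d7:-→d8:-→d9:H0  best=H0
  - 59.128.0.0/9 clear@9
  add 142.110.80.0/22 -> H0 at depth 22
  ? 59.235.165.176  path d0:H2→d1:-→d2:-→d3:-→d4:-→d5:-→d6:-→d7:-→d8:-→d9:-→d10:-→d11:-→d12:-→d13:-→d14:-→d15:-→d16:-→d17:-→d18:-→d19:-→d20:-→d21:-→d22:-→d23:-→d24:-→d25:-→d26:-→d27:-→d28:H0→d29:-→d30:-→d31:-→d32:H0  best=H0
  add 59.232.0.0/14 -> H1 at depth 14

== LOOKUPS ==
["H0","H2","H0","H2","H2","H1","H0","H0"]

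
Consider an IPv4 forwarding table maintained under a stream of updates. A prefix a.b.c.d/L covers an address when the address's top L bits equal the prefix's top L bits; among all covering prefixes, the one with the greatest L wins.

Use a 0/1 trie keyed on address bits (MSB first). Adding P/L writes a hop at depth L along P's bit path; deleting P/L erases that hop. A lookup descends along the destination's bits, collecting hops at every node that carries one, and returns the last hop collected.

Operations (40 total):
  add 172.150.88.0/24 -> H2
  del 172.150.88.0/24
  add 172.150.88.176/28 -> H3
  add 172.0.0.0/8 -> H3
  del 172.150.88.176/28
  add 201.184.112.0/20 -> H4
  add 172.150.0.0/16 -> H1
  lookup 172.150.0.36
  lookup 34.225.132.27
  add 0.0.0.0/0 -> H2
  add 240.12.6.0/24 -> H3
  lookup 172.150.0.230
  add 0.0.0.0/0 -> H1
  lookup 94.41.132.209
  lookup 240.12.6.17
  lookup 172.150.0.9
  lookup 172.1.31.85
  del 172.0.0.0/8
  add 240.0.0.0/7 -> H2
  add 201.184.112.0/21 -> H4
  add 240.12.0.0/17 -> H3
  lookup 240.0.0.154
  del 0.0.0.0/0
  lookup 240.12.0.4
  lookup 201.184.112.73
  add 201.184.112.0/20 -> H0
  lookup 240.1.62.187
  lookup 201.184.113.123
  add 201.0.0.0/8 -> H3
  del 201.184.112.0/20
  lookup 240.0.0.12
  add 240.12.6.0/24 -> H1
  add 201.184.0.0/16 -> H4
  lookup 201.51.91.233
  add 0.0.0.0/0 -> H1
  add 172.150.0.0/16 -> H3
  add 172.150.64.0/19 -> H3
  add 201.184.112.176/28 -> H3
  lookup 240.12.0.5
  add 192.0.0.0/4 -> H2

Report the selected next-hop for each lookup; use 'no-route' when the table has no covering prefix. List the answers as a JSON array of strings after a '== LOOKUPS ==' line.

Apply in order:
  add 172.150.88.0/24 -> H2 at depth 24
  del 172.150.88.0/24 (clear depth 24)
  add 172.150.88.176/28 -> H3 at depth 28
  add 172.0.0.0/8 -> H3 at depth 8
  del 172.150.88.176/28 (clear depth 28)
  add 201.184.112.0/20 -> H4 at depth 20
  add 172.150.0.0/16 -> H1 at depth 16
  Q 172.150.0.36: descend 10101100100101100 ; hops seen [H3,H1] ; pick H1
  Q 34.225.132.27: descend ε ; hops seen [∅] ; pick no-route
  add 0.0.0.0/0 -> H2 at depth 0
  add 240.12.6.0/24 -> H3 at depth 24
  Q 172.150.0.230: descend 10101100100101100 ; hops seen [H2,H3,H1] ; pick H1
  add 0.0.0.0/0 -> H1 at depth 0
  Q 94.41.132.209: descend ε ; hops seen [H1] ; pick H1
  Q 240.12.6.17: descend 111100000000110000000110 ; hops seen [H1,H3] ; pick H3
  Q 172.150.0.9: descend 10101100100101100 ; hops seen [H1,H3,H1] ; pick H1
  Q 172.1.31.85: descend 10101100 ; hops seen [H1,H3] ; pick H3
  del 172.0.0.0/8 (clear depth 8)
  add 240.0.0.0/7 -> H2 at depth 7
  add 201.184.112.0/21 -> H4 at depth 21
  add 240.12.0.0/17 -> H3 at depth 17
  Q 240.0.0.154: descend 111100000000 ; hops seen [H1,H2] ; pick H2
  del 0.0.0.0/0 (clear depth 0)
  Q 240.12.0.4: descend 111100000000110000000 ; hops seen [H2,H3] ; pick H3
  Q 201.184.112.73: descend 110010011011100001110 ; hops seen [H4,H4] ; pick H4
  add 201.184.112.0/20 -> H0 at depth 20
  Q 240.1.62.187: descend 111100000000 ; hops seen [H2] ; pick H2
  Q 201.184.113.123: descend 110010011011100001110 ; hops seen [H0,H4] ; pick H4
  add 201.0.0.0/8 -> H3 at depth 8
  del 201.184.112.0/20 (clear depth 20)
  Q 240.0.0.12: descend 111100000000 ; hops seen [H2] ; pick H2
  add 240.12.6.0/24 -> H1 at depth 24
  add 201.184.0.0/16 -> H4 at depth 16
  Q 201.51.91.233: descend 11001001 ; hops seen [H3] ; pick H3
  add 0.0.0.0/0 -> H1 at depth 0
  add 172.150.0.0/16 -> H3 at depth 16
  add 172.150.64.0/19 -> H3 at depth 19
  add 201.184.112.176/28 -> H3 at depth 28
  Q 240.12.0.5: descend 111100000000110000000 ; hops seen [H1,H2,H3] ; pick H3
  add 192.0.0.0/4 -> H2 at depth 4

== LOOKUPS ==
["H1","no-route","H1","H1","H3","H1","H3","H2","H3","H4","H2","H4","H2","H3","H3"]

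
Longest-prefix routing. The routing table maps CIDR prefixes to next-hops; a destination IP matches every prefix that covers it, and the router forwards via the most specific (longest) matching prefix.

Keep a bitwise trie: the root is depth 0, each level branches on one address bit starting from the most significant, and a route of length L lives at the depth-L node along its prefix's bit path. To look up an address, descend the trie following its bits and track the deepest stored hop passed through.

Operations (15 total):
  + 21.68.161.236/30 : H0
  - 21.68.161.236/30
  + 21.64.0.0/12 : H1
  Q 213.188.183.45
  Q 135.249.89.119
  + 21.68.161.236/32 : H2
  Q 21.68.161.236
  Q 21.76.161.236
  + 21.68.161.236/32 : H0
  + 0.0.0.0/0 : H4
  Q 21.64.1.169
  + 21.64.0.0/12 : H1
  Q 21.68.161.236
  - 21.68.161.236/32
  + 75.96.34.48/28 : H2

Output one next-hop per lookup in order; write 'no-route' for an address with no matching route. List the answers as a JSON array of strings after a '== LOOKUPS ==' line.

Process each operation:
  add 21.68.161.236/30 -> H0 at depth 30
  - 21.68.161.236/30 clear@30
  add 21.64.0.0/12 -> H1 at depth 12
  ? 213.188.183.45  path d0:-  best=no-route
  ? 135.249.89.119  path d0:-  best=no-route
  add 21.68.161.236/32 -> H2 at depth 32
  ? 21.68.161.236  path d0:-→d1:-→d2:-→d3:-→d4:-→d5:-→d6:-→d7:-→d8:-→d9:-→d10:-→d11:-→d12:H1→d13:-→d14:-→d15:-→d16:-→d17:-→d18:-→d19:-→d20:-→d21:-→d22:-→d23:-→d24:-→d25:-→d26:-→d27:-→d28:-→d29:-→d30:-→d31:-→d32:H2  best=H2
  ? 21.76.161.236  path d0:-→d1:-→d2:-→d3:-→d4:-→d5:-→d6:-→d7:-→d8:-→d9:-→d10:-→d11:-→d12:H1  best=H1
  add 21.68.161.236/32 -> H0 at depth 32
  add 0.0.0.0/0 -> H4 at depth 0
  ? 21.64.1.169  path d0:H4→d1:-→d2:-→d3:-→d4:-→d5:-→d6:-→d7:-→d8:-→d9:-→d10:-→d11:-→d12:H1→d13:-  best=H1
  add 21.64.0.0/12 -> H1 at depth 12
  ? 21.68.161.236  path d0:H4→d1:-→d2:-→d3:-→d4:-→d5:-→d6:-→d7:-→d8:-→d9:-→d10:-→d11:-→d12:H1→d13:-→d14:-→d15:-→d16:-→d17:-→d18:-→d19:-→d20:-→d21:-→d22:-→d23:-→d24:-→d25:-→d26:-→d27:-→d28:-→d29:-→d30:-→d31:-→d32:H0  best=H0
  - 21.68.161.236/32 clear@32
  add 75.96.34.48/28 -> H2 at depth 28

== LOOKUPS ==
["no-route","no-route","H2","H1","H1","H0"]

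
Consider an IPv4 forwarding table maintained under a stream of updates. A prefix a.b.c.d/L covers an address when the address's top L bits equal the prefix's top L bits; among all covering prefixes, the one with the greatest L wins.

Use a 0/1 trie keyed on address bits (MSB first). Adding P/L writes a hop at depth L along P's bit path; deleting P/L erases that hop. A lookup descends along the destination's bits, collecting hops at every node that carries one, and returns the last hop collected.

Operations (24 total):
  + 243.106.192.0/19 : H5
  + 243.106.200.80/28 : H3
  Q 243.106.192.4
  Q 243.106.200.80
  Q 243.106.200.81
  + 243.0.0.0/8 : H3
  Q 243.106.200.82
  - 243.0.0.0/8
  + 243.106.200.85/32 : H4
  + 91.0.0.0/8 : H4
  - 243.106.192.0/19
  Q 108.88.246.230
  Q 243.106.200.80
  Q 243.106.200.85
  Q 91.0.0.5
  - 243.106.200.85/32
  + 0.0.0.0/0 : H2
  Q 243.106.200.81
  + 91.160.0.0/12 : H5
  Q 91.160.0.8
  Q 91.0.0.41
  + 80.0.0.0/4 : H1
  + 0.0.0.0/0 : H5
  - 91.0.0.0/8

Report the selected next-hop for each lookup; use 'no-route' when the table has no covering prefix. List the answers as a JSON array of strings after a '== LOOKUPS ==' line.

Process each operation:
  + 243.106.192.0/19 (H5) depth=19
  + 243.106.200.80/28 (H3) depth=28
  lookup 243.106.192.4: bits 11110011011010101100 walk d0:-→d1:-→d2:-→d3:-→d4:-→d5:-→d6:-→d7:-→d8:-→d9:-→d10:-→d11:-→d12:-→d13:-→d14:-→d15:-→d16:-→d17:-→d18:-→d19:H5→d20:- -> H5
  lookup 243.106.200.80: bits 1111001101101010110010000101 walk d0:-→d1:-→d2:-→d3:-→d4:-→d5:-→d6:-→d7:-→d8:-→d9:-→d10:-→d11:-→d12:-→d13:-→d14:-→d15:-→d16:-→d17:-→d18:-→d19:H5→d20:-→d21:-→d22:-→d23:-→d24:-→d25:-→d26:-→d27:-→d28:H3 -> H3
  lookup 243.106.200.81: bits 1111001101101010110010000101 walk d0:-→d1:-→d2:-→d3:-→d4:-→d5:-→d6:-→d7:-→d8:-→d9:-→d10:-→d11:-→d12:-→d13:-→d14:-→d15:-→d16:-→d17:-→d18:-→d19:H5→d20:-→d21:-→d22:-→d23:-→d24:-→d25:-→d26:-→d27:-→d28:H3 -> H3
  + 243.0.0.0/8 (H3) depth=8
  lookup 243.106.200.82: bits 1111001101101010110010000101 walk d0:-→d1:-→d2:-→d3:-→d4:-→d5:-→d6:-→d7:-→d8:H3→d9:-→d10:-→d11:-→d12:-→d13:-→d14:-→d15:-→d16:-→d17:-→d18:-→d19:H5→d20:-→d21:-→d22:-→d23:-→d24:-→d25:-→d26:-→d27:-→d28:H3 -> H3
  - 243.0.0.0/8 clear@8
  + 243.106.200.85/32 (H4) depth=32
  + 91.0.0.0/8 (H4) depth=8
  - 243.106.192.0/19 clear@19
  lookup 108.88.246.230: bits 01 walk d0:-→d1:-→d2:- -> no-route
  lookup 243.106.200.80: bits 11110011011010101100100001010 walk d0:-→d1:-→d2:-→d3:-→d4:-→d5:-→d6:-→d7:-→d8:-→d9:-→d10:-→d11:-→d12:-→d13:-→d14:-→d15:-→d16:-→d17:-→d18:-→d19:-→d20:-→d21:-→d22:-→d23:-→d24:-→d25:-→d26:-→d27:-→d28:H3→d29:- -> H3
  lookup 243.106.200.85: bits 11110011011010101100100001010101 walk d0:-→d1:-→d2:-→d3:-→d4:-→d5:-→d6:-→d7:-→d8:-→d9:-→d10:-→d11:-→d12:-→d13:-→d14:-→d15:-→d16:-→d17:-→d18:-→d19:-→d20:-→d21:-→d22:-→d23:-→d24:-→d25:-→d26:-→d27:-→d28:H3→d29:-→d30:-→d31:-→d32:H4 -> H4
  lookup 91.0.0.5: bits 01011011 walk d0:-→d1:-→d2:-→d3:-→d4:-→d5:-→d6:-→d7:-→d8:H4 -> H4
  - 243.106.200.85/32 clear@32
  + 0.0.0.0/0 (H2) depth=0
  lookup 243.106.200.81: bits 11110011011010101100100001010 walk d0:H2→d1:-→d2:-→d3:-→d4:-→d5:-→d6:-→d7:-→d8:-→d9:-→d10:-→d11:-→d12:-→d13:-→d14:-→d15:-→d16:-→d17:-→d18:-→d19:-→d20:-→d21:-→d22:-→d23:-→d24:-→d25:-→d26:-→d27:-→d28:H3→d29:- -> H3
  + 91.160.0.0/12 (H5) depth=12
  lookup 91.160.0.8: bits 010110111010 walk d0:H2→d1:-→d2:-→d3:-→d4:-→d5:-→d6:-→d7:-→d8:H4→d9:-→d10:-→d11:-→d12:H5 -> H5
  lookup 91.0.0.41: bits 01011011 walk d0:H2→d1:-→d2:-→d3:-→d4:-→d5:-→d6:-→d7:-→d8:H4 -> H4
  + 80.0.0.0/4 (H1) depth=4
  + 0.0.0.0/0 (H5) depth=0
  - 91.0.0.0/8 clear@8

== LOOKUPS ==
["H5","H3","H3","H3","no-route","H3","H4","H4","H3","H5","H4"]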